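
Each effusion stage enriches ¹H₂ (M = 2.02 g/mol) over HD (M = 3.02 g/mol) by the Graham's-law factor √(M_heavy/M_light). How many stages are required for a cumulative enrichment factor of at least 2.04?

4

Single-stage factor α = √(3.02/2.02), so ln α = ½ ln(1.49505) = 0.2011.
Need α^N ≥ 2.04 ⇒ N ≥ ln(2.04) / ln α = 0.7129 / 0.2011 = 3.55.
Minimum whole number of stages: N = 4.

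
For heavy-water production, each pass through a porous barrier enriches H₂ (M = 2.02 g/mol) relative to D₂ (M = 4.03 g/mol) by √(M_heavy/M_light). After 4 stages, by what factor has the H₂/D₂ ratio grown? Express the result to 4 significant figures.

3.980

Overall factor = α^4 with α = √(4.03/2.02), i.e. (4.03/2.02)^(4/2).
= 1.99505^2 = 3.980.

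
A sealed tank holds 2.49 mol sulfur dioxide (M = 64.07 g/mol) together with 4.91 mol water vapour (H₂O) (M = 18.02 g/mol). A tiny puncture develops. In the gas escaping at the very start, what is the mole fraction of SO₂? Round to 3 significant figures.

Rate_i ∝ x_i/√M_i (Graham's law weighted by mole fraction), so the effusate composition follows n_i/√M_i.
x_SO₂(eff) = (n_SO₂/√M_SO₂) / (n_SO₂/√M_SO₂ + n_H₂O/√M_H₂O)
= (2.49/√64.07) / (2.49/√64.07 + 4.91/√18.02) = 0.3111/(0.3111 + 1.157) = 0.212.

0.212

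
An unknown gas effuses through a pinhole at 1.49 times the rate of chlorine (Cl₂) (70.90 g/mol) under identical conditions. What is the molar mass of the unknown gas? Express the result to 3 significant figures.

31.9 g/mol

Using Graham's law: rate_X/rate_Cl₂ = √(M_Cl₂/M_X).
1.49 = √(70.90/M_X)
M_X = 70.90 / 1.49² = 70.90 / 2.220 = 31.9 g/mol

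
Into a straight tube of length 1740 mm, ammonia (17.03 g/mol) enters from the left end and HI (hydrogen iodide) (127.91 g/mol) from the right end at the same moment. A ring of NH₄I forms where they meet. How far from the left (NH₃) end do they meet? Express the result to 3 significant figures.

1270 mm

The fronts meet when d_NH₃ + d_HI = L with d_NH₃/d_HI = √(M_HI/M_NH₃) (Graham's law). Here √(M_HI/M_NH₃) = √(127.91/17.03) = 2.741.
With d_NH₃ + d_HI = 1740 mm, d_HI = 1740/(1 + 2.741) = 465.2 mm.
d_NH₃ = 1740 − 465.2 = 1270 mm.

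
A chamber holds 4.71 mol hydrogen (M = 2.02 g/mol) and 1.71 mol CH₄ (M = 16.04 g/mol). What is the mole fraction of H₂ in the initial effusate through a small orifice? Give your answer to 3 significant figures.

Each component's effusion rate ∝ (its partial pressure)·(1/√M) ∝ n_i/√M_i.
So x_H₂ in the escaping gas = (n_H₂/√M_H₂) / Σ(n_i/√M_i)
= (4.71/√2.02) / (4.71/√2.02 + 1.71/√16.04) = 3.314/(3.314 + 0.4270) = 0.886.

0.886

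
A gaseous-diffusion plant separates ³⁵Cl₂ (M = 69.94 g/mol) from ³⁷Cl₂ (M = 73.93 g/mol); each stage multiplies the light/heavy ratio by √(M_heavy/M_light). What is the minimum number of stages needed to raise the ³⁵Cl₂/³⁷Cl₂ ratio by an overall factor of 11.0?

With α = √(73.93/69.94) per stage, ln α = ½ ln(1.05705) = 0.02774.
Need α^N ≥ 11.0 ⇒ N ≥ ln(11.0) / ln α = 2.398 / 0.02774 = 86.44.
Minimum whole number of stages: N = 87.

87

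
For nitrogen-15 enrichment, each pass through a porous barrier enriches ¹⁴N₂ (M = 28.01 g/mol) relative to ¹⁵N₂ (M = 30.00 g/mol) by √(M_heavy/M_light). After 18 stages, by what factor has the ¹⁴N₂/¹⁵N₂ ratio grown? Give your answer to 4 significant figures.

1.855

After 18 stages the ratio has grown by (√(30.00/28.01))^18 = (30.00/28.01)^(18/2).
= 1.07105^9 = 1.855.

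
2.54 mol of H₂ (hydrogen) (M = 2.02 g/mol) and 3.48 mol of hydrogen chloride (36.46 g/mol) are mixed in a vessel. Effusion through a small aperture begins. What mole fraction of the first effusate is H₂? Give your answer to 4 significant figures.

Rate_i ∝ x_i/√M_i (Graham's law weighted by mole fraction), so the effusate composition follows n_i/√M_i.
x_H₂(eff) = (n_H₂/√M_H₂) / (n_H₂/√M_H₂ + n_HCl/√M_HCl)
= (2.54/√2.02) / (2.54/√2.02 + 3.48/√36.46) = 1.787/(1.787 + 0.5763) = 0.7562.

0.7562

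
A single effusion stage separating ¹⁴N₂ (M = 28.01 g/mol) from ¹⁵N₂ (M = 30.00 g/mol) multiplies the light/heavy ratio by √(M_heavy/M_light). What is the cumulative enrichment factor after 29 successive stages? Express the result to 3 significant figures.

Overall factor = α^29 with α = √(30.00/28.01), i.e. (30.00/28.01)^(29/2).
= 1.07105^(29/2) = 2.71.

2.71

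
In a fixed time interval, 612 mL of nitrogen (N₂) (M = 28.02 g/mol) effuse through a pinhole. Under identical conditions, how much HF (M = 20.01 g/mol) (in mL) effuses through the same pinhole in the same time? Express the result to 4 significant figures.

From Graham's law, rate_HF/rate_N₂ = √(M_N₂/M_HF) = √(28.02/20.01) = √1.400 = 1.183.
So the volume for HF is 612 × 1.183 = 724.2 mL.

724.2 mL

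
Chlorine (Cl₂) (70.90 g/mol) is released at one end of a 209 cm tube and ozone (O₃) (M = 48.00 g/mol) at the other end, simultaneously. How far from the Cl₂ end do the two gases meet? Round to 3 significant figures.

Graham's law gives d_Cl₂/d_O₃ = rate_Cl₂/rate_O₃ = √(M_O₃/M_Cl₂) = √(48.00/70.90) = 0.8228.
With d_Cl₂ + d_O₃ = 209 cm, d_O₃ = 209/(1 + 0.8228) = 114.7 cm.
d_Cl₂ = 209 − 114.7 = 94.3 cm.

94.3 cm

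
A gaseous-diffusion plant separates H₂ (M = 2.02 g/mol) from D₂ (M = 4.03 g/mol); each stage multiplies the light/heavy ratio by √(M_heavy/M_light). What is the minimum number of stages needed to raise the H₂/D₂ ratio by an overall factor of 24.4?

Per stage α = (4.03/2.02)^(1/2) = 1.99505^0.5, giving ln α = 0.3453.
Need α^N ≥ 24.4 ⇒ N ≥ ln(24.4) / ln α = 3.195 / 0.3453 = 9.25.
Rounding up, N = 10 stages.

10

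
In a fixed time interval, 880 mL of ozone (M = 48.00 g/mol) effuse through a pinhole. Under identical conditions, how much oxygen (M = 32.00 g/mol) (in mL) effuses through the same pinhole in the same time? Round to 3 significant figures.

Graham's law gives rate_O₂/rate_O₃ = √(M_O₃/M_O₂) = √(48.00/32.00) = √1.500 = 1.225.
So the volume for O₂ is 880 × 1.225 = 1080 mL.

1080 mL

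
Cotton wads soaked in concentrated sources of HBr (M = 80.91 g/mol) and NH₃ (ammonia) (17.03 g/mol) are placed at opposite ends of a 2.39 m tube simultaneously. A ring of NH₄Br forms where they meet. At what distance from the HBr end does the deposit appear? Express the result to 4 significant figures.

The fronts meet when d_HBr + d_NH₃ = L with d_HBr/d_NH₃ = √(M_NH₃/M_HBr) (Graham's law). Here √(M_NH₃/M_HBr) = √(17.03/80.91) = 0.4588.
With d_HBr + d_NH₃ = 2.39 m, d_NH₃ = 2.39/(1 + 0.4588) = 1.638 m.
d_HBr = 2.39 − 1.638 = 0.7516 m.

0.7516 m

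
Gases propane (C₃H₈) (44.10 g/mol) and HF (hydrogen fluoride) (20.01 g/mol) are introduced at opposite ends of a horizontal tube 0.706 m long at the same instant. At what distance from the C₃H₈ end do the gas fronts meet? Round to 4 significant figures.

In equal time, each gas travels a distance ∝ its rate ∝ 1/√M, so d_C₃H₈/d_HF = √(M_HF/M_C₃H₈) = √(20.01/44.10) = 0.6736.
With d_C₃H₈ + d_HF = 0.706 m, d_HF = 0.706/(1 + 0.6736) = 0.4218 m.
d_C₃H₈ = 0.706 − 0.4218 = 0.2842 m.

0.2842 m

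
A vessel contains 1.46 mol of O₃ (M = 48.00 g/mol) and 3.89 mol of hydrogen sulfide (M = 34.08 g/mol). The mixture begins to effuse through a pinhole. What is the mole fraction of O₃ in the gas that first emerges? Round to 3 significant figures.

0.240

Each component's effusion rate ∝ (its partial pressure)·(1/√M) ∝ n_i/√M_i.
x_O₃(eff) = (n_O₃/√M_O₃) / (n_O₃/√M_O₃ + n_H₂S/√M_H₂S)
= (1.46/√48.00) / (1.46/√48.00 + 3.89/√34.08) = 0.2107/(0.2107 + 0.6663) = 0.240.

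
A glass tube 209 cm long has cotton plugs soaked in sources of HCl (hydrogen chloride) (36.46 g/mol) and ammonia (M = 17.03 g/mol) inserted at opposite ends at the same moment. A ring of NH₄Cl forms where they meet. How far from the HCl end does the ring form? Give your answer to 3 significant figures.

Graham's law gives d_HCl/d_NH₃ = rate_HCl/rate_NH₃ = √(M_NH₃/M_HCl) = √(17.03/36.46) = 0.6834.
With d_HCl + d_NH₃ = 209 cm, d_NH₃ = 209/(1 + 0.6834) = 124.2 cm.
d_HCl = 209 − 124.2 = 84.8 cm.

84.8 cm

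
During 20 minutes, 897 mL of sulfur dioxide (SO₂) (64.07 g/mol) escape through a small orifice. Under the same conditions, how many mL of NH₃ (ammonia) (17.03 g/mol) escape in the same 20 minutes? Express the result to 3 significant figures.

1740 mL

Since effusion rate ∝ 1/√M, rate_NH₃/rate_SO₂ = √(M_SO₂/M_NH₃) = √(64.07/17.03) = √3.762 = 1.940.
So the volume for NH₃ is 897 × 1.940 = 1740 mL.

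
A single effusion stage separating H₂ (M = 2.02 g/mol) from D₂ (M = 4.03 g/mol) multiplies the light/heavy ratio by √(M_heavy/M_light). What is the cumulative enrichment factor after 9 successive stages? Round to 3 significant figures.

22.4

Overall factor = α^9 with α = √(4.03/2.02), i.e. (4.03/2.02)^(9/2).
= 1.99505^(9/2) = 22.4.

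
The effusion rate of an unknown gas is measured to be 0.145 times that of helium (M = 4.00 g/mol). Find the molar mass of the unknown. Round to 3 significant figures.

190 g/mol

Using Graham's law: rate_X/rate_He = √(M_He/M_X).
0.145 = √(4.00/M_X)
M_X = 4.00 / 0.145² = 4.00 / 0.02102 = 190 g/mol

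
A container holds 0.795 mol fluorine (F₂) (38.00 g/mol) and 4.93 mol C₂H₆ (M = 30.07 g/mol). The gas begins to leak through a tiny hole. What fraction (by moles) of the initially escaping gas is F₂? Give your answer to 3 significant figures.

Rate_i ∝ x_i/√M_i (Graham's law weighted by mole fraction), so the effusate composition follows n_i/√M_i.
Mole fraction of F₂ in the effusate = (n_F₂/√M_F₂) / (n_F₂/√M_F₂ + n_C₂H₆/√M_C₂H₆)
= (0.795/√38.00) / (0.795/√38.00 + 4.93/√30.07) = 0.1290/(0.1290 + 0.8990) = 0.125.

0.125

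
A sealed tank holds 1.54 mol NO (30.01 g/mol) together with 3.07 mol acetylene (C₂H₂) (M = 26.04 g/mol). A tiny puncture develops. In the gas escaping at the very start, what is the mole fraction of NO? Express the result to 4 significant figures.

The effusion rate of species i is ∝ p_i/√M_i ∝ n_i/√M_i.
x_NO(eff) = (n_NO/√M_NO) / (n_NO/√M_NO + n_C₂H₂/√M_C₂H₂)
= (1.54/√30.01) / (1.54/√30.01 + 3.07/√26.04) = 0.2811/(0.2811 + 0.6016) = 0.3185.

0.3185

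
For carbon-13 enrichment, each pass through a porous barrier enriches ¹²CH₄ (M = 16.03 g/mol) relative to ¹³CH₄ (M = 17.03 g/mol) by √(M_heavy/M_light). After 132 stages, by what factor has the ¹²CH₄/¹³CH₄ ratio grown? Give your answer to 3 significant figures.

After 132 stages the ratio has grown by (√(17.03/16.03))^132 = (17.03/16.03)^(132/2).
= 1.06238^66 = 54.3.

54.3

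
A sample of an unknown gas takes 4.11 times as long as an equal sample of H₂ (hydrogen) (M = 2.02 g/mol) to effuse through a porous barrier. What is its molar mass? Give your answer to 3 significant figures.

Since effusion rate ∝ 1/√M, t_X/t_H₂ = √(M_X/M_H₂).
4.11 = √(M_X/2.02)
M_X = 2.02 × 4.11² = 2.02 × 16.89 = 34.1 g/mol

34.1 g/mol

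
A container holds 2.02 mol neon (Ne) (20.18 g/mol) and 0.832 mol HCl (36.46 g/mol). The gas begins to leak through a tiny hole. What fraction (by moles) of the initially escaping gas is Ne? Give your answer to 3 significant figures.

Effusion rate of each component ∝ n_i/√M_i (partial pressure × 1/√M).
So x_Ne in the escaping gas = (n_Ne/√M_Ne) / Σ(n_i/√M_i)
= (2.02/√20.18) / (2.02/√20.18 + 0.832/√36.46) = 0.4497/(0.4497 + 0.1378) = 0.765.

0.765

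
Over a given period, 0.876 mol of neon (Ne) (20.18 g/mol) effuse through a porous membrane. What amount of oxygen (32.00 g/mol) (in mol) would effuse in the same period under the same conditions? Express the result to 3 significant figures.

Since effusion rate ∝ 1/√M, rate_O₂/rate_Ne = √(M_Ne/M_O₂) = √(20.18/32.00) = √0.6306 = 0.7941.
So the amount for O₂ is 0.876 × 0.7941 = 0.696 mol.

0.696 mol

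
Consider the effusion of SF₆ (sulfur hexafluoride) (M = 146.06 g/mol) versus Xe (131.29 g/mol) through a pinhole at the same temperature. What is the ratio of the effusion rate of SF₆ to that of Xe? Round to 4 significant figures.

0.9481

From Graham's law, rate_SF₆/rate_Xe = √(M_Xe/M_SF₆) = √(131.29/146.06) = √0.8989 = 0.9481.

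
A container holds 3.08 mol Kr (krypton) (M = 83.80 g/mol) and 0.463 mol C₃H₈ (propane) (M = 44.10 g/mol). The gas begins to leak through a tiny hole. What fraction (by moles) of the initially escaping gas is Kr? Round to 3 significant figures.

Rate_i ∝ x_i/√M_i (Graham's law weighted by mole fraction), so the effusate composition follows n_i/√M_i.
x_Kr(eff) = (n_Kr/√M_Kr) / (n_Kr/√M_Kr + n_C₃H₈/√M_C₃H₈)
= (3.08/√83.80) / (3.08/√83.80 + 0.463/√44.10) = 0.3365/(0.3365 + 0.06972) = 0.828.

0.828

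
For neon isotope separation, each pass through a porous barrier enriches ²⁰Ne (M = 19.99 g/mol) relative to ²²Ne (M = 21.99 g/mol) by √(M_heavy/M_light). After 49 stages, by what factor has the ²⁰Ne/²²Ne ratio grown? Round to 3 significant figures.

Overall factor = α^49 with α = √(21.99/19.99), i.e. (21.99/19.99)^(49/2).
= 1.10005^(49/2) = 10.3.

10.3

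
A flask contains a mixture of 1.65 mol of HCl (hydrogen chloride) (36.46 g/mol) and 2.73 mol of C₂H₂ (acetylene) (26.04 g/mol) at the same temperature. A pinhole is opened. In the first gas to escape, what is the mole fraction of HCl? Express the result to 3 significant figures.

0.338

The effusion rate of species i is ∝ p_i/√M_i ∝ n_i/√M_i.
x_HCl(eff) = (n_HCl/√M_HCl) / (n_HCl/√M_HCl + n_C₂H₂/√M_C₂H₂)
= (1.65/√36.46) / (1.65/√36.46 + 2.73/√26.04) = 0.2733/(0.2733 + 0.5350) = 0.338.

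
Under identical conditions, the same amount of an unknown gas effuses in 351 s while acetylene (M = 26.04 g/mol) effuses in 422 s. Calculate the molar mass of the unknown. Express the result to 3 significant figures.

By Graham's law, t_X/t_C₂H₂ = √(M_X/M_C₂H₂).
351/422 = 0.8318 = √(M_X/26.04)
M_X = 26.04 × 0.8318² = 26.04 × 0.6918 = 18.0 g/mol

18.0 g/mol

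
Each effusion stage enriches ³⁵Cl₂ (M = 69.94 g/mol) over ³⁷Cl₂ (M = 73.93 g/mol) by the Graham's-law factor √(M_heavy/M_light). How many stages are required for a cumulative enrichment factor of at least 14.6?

97

Single-stage factor α = √(73.93/69.94), so ln α = ½ ln(1.05705) = 0.02774.
Need α^N ≥ 14.6 ⇒ N ≥ ln(14.6) / ln α = 2.681 / 0.02774 = 96.65.
Minimum whole number of stages: N = 97.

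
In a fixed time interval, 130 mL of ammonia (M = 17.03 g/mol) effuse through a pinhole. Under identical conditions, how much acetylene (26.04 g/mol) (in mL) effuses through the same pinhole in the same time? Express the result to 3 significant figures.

105 mL

Since effusion rate ∝ 1/√M, rate_C₂H₂/rate_NH₃ = √(M_NH₃/M_C₂H₂) = √(17.03/26.04) = √0.6540 = 0.8087.
So the volume for C₂H₂ is 130 × 0.8087 = 105 mL.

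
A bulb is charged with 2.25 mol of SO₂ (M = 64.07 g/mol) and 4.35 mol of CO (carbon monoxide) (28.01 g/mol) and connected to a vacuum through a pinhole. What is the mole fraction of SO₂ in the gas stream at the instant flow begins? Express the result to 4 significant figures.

Effusion rate of each component ∝ n_i/√M_i (partial pressure × 1/√M).
x_SO₂(eff) = (n_SO₂/√M_SO₂) / (n_SO₂/√M_SO₂ + n_CO/√M_CO)
= (2.25/√64.07) / (2.25/√64.07 + 4.35/√28.01) = 0.2811/(0.2811 + 0.8219) = 0.2548.

0.2548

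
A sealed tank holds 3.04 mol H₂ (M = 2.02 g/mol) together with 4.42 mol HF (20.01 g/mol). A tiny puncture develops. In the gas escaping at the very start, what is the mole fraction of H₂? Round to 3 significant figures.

0.684

The effusion rate of species i is ∝ p_i/√M_i ∝ n_i/√M_i.
So x_H₂ in the escaping gas = (n_H₂/√M_H₂) / Σ(n_i/√M_i)
= (3.04/√2.02) / (3.04/√2.02 + 4.42/√20.01) = 2.139/(2.139 + 0.9881) = 0.684.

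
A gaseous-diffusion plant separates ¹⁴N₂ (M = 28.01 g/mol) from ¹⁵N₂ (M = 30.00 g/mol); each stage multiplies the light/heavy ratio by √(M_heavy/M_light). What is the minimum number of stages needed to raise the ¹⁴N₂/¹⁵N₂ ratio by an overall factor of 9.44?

Per stage α = (30.00/28.01)^(1/2) = 1.07105^0.5, giving ln α = 0.03432.
Need α^N ≥ 9.44 ⇒ N ≥ ln(9.44) / ln α = 2.245 / 0.03432 = 65.42.
Minimum whole number of stages: N = 66.

66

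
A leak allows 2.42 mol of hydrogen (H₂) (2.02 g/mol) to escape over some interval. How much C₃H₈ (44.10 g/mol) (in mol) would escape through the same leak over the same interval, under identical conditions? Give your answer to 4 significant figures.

Graham's law gives rate_C₃H₈/rate_H₂ = √(M_H₂/M_C₃H₈) = √(2.02/44.10) = √0.04580 = 0.2140.
So the amount for C₃H₈ is 2.42 × 0.2140 = 0.5179 mol.

0.5179 mol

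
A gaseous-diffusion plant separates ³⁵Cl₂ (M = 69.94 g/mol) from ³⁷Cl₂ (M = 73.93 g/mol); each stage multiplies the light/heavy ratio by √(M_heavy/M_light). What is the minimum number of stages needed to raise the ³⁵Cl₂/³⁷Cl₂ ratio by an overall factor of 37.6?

131

Single-stage factor α = √(73.93/69.94), so ln α = ½ ln(1.05705) = 0.02774.
Need α^N ≥ 37.6 ⇒ N ≥ ln(37.6) / ln α = 3.627 / 0.02774 = 130.75.
Minimum whole number of stages: N = 131.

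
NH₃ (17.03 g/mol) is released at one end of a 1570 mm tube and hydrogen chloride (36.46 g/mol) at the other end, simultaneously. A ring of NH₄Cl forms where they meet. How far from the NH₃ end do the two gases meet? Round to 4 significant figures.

In equal time, each gas travels a distance ∝ its rate ∝ 1/√M, so d_NH₃/d_HCl = √(M_HCl/M_NH₃) = √(36.46/17.03) = 1.463.
With d_NH₃ + d_HCl = 1570 mm, d_HCl = 1570/(1 + 1.463) = 637.4 mm.
d_NH₃ = 1570 − 637.4 = 932.6 mm.

932.6 mm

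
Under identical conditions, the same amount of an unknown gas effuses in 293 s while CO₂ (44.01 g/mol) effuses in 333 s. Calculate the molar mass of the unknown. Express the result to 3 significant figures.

34.1 g/mol

Using Graham's law: t_X/t_CO₂ = √(M_X/M_CO₂).
293/333 = 0.8799 = √(M_X/44.01)
M_X = 44.01 × 0.8799² = 44.01 × 0.7742 = 34.1 g/mol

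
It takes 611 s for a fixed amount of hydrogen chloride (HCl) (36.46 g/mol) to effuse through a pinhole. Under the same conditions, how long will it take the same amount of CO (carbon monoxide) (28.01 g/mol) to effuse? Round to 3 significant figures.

536 s

By Graham's law, t_CO/t_HCl = √(M_CO/M_HCl) = √(28.01/36.46) = √0.7682 = 0.8765.
So the time for CO is 611 × 0.8765 = 536 s.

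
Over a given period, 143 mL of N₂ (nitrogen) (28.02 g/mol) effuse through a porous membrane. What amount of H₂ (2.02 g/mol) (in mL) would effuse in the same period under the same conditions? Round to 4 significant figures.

Since effusion rate ∝ 1/√M, rate_H₂/rate_N₂ = √(M_N₂/M_H₂) = √(28.02/2.02) = √13.87 = 3.724.
So the volume for H₂ is 143 × 3.724 = 532.6 mL.

532.6 mL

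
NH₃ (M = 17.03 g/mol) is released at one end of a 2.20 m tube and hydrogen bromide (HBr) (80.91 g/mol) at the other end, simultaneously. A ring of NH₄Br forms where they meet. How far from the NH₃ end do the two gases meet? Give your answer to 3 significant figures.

Distances travelled in equal time are proportional to diffusion rates, so d_NH₃/d_HBr = √(M_HBr/M_NH₃) = √(80.91/17.03) = 2.180.
With d_NH₃ + d_HBr = 2.20 m, d_HBr = 2.20/(1 + 2.180) = 0.6919 m.
d_NH₃ = 2.20 − 0.6919 = 1.51 m.

1.51 m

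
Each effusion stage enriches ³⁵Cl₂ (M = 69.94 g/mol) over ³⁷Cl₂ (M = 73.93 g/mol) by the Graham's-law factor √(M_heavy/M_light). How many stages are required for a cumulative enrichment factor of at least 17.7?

With α = √(73.93/69.94) per stage, ln α = ½ ln(1.05705) = 0.02774.
Need α^N ≥ 17.7 ⇒ N ≥ ln(17.7) / ln α = 2.874 / 0.02774 = 103.59.
So at least 104 stages are needed.

104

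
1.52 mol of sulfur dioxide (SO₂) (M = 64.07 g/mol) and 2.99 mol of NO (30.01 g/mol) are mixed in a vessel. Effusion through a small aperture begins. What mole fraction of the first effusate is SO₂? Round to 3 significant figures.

Each component's effusion rate ∝ (its partial pressure)·(1/√M) ∝ n_i/√M_i.
x_SO₂(eff) = (n_SO₂/√M_SO₂) / (n_SO₂/√M_SO₂ + n_NO/√M_NO)
= (1.52/√64.07) / (1.52/√64.07 + 2.99/√30.01) = 0.1899/(0.1899 + 0.5458) = 0.258.

0.258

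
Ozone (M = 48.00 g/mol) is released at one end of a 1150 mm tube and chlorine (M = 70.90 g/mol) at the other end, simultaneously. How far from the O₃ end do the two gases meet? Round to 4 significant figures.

Graham's law gives d_O₃/d_Cl₂ = rate_O₃/rate_Cl₂ = √(M_Cl₂/M_O₃) = √(70.90/48.00) = 1.215.
With d_O₃ + d_Cl₂ = 1150 mm, d_Cl₂ = 1150/(1 + 1.215) = 519.1 mm.
d_O₃ = 1150 − 519.1 = 630.9 mm.

630.9 mm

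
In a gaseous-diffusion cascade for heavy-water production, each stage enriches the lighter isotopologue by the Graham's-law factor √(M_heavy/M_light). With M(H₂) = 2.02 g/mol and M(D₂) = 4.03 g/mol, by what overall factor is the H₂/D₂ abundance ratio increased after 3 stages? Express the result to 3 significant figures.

Overall factor = α^3 with α = √(4.03/2.02), i.e. (4.03/2.02)^(3/2).
= 1.99505^(3/2) = 2.82.

2.82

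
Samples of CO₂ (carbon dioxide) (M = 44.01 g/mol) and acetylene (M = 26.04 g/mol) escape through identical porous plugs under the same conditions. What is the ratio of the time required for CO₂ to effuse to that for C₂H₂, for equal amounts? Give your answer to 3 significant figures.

Since effusion rate ∝ 1/√M, t_CO₂/t_C₂H₂ = √(M_CO₂/M_C₂H₂) = √(44.01/26.04) = √1.690 = 1.30.

1.30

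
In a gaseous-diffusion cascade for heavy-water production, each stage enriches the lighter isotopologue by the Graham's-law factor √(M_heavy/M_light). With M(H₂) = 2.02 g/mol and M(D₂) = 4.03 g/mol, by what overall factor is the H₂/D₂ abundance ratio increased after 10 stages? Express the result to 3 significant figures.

31.6

Each stage multiplies the ratio by α = √(4.03/2.02), so after 10 stages the overall factor is α^10 = (4.03/2.02)^(10/2).
= 1.99505^5 = 31.6.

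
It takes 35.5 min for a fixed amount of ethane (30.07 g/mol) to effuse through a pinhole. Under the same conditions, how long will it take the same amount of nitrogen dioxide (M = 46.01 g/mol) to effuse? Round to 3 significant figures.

43.9 min

Since effusion rate ∝ 1/√M, t_NO₂/t_C₂H₆ = √(M_NO₂/M_C₂H₆) = √(46.01/30.07) = √1.530 = 1.237.
So the time for NO₂ is 35.5 × 1.237 = 43.9 min.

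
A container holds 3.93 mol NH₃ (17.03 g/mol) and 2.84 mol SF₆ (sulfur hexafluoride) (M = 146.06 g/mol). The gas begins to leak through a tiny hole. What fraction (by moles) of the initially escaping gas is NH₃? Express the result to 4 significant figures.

0.8021

Effusion rate of each component ∝ n_i/√M_i (partial pressure × 1/√M).
x_NH₃(eff) = (n_NH₃/√M_NH₃) / (n_NH₃/√M_NH₃ + n_SF₆/√M_SF₆)
= (3.93/√17.03) / (3.93/√17.03 + 2.84/√146.06) = 0.9523/(0.9523 + 0.2350) = 0.8021.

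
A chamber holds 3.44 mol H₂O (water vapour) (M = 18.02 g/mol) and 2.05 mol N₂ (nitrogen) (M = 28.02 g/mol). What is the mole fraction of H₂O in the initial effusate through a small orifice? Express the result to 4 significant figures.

Rate_i ∝ x_i/√M_i (Graham's law weighted by mole fraction), so the effusate composition follows n_i/√M_i.
Mole fraction of H₂O in the effusate = (n_H₂O/√M_H₂O) / (n_H₂O/√M_H₂O + n_N₂/√M_N₂)
= (3.44/√18.02) / (3.44/√18.02 + 2.05/√28.02) = 0.8104/(0.8104 + 0.3873) = 0.6766.

0.6766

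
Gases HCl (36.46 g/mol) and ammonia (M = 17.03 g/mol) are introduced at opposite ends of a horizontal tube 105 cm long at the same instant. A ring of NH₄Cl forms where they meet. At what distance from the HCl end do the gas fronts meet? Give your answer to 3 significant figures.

Distances travelled in equal time are proportional to diffusion rates, so d_HCl/d_NH₃ = √(M_NH₃/M_HCl) = √(17.03/36.46) = 0.6834.
With d_HCl + d_NH₃ = 105 cm, d_NH₃ = 105/(1 + 0.6834) = 62.37 cm.
d_HCl = 105 − 62.37 = 42.6 cm.

42.6 cm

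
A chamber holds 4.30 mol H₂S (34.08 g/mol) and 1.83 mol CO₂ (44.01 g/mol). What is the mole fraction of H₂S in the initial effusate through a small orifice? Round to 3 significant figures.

Rate_i ∝ x_i/√M_i (Graham's law weighted by mole fraction), so the effusate composition follows n_i/√M_i.
x_H₂S(eff) = (n_H₂S/√M_H₂S) / (n_H₂S/√M_H₂S + n_CO₂/√M_CO₂)
= (4.30/√34.08) / (4.30/√34.08 + 1.83/√44.01) = 0.7366/(0.7366 + 0.2759) = 0.728.

0.728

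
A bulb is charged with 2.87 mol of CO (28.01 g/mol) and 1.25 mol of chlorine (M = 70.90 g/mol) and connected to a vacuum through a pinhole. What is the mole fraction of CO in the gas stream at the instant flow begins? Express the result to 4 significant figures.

The effusion rate of species i is ∝ p_i/√M_i ∝ n_i/√M_i.
So x_CO in the escaping gas = (n_CO/√M_CO) / Σ(n_i/√M_i)
= (2.87/√28.01) / (2.87/√28.01 + 1.25/√70.90) = 0.5423/(0.5423 + 0.1485) = 0.7851.

0.7851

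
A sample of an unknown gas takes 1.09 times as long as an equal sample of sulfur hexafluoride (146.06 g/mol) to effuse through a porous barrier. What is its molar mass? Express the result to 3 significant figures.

Using Graham's law: t_X/t_SF₆ = √(M_X/M_SF₆).
1.09 = √(M_X/146.06)
M_X = 146.06 × 1.09² = 146.06 × 1.188 = 174 g/mol

174 g/mol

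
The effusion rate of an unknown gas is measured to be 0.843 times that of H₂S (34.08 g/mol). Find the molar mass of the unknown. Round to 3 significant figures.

Graham's law gives rate_X/rate_H₂S = √(M_H₂S/M_X).
0.843 = √(34.08/M_X)
M_X = 34.08 / 0.843² = 34.08 / 0.7106 = 48.0 g/mol

48.0 g/mol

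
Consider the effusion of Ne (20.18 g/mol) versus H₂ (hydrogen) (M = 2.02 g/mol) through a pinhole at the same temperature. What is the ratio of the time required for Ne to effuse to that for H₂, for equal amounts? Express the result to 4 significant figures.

Using Graham's law: t_Ne/t_H₂ = √(M_Ne/M_H₂) = √(20.18/2.02) = √9.990 = 3.161.

3.161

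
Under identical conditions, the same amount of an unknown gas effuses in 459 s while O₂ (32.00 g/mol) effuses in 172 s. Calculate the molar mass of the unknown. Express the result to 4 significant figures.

227.9 g/mol

Since effusion rate ∝ 1/√M, t_X/t_O₂ = √(M_X/M_O₂).
459/172 = 2.669 = √(M_X/32.00)
M_X = 32.00 × 2.669² = 32.00 × 7.121 = 227.9 g/mol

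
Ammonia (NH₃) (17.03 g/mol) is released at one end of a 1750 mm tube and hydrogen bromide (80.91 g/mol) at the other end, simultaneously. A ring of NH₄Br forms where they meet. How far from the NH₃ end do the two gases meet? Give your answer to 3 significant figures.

1200 mm

Distances travelled in equal time are proportional to diffusion rates, so d_NH₃/d_HBr = √(M_HBr/M_NH₃) = √(80.91/17.03) = 2.180.
With d_NH₃ + d_HBr = 1750 mm, d_HBr = 1750/(1 + 2.180) = 550.4 mm.
d_NH₃ = 1750 − 550.4 = 1200 mm.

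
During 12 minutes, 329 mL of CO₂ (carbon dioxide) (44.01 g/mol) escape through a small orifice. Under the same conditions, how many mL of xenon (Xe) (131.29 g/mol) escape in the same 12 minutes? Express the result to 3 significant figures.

Using Graham's law: rate_Xe/rate_CO₂ = √(M_CO₂/M_Xe) = √(44.01/131.29) = √0.3352 = 0.5790.
So the volume for Xe is 329 × 0.5790 = 190 mL.

190 mL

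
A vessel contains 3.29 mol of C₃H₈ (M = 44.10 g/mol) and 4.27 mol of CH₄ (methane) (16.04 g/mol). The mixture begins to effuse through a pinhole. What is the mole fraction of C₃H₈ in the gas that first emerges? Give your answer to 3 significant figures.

Each component's effusion rate ∝ (its partial pressure)·(1/√M) ∝ n_i/√M_i.
So x_C₃H₈ in the escaping gas = (n_C₃H₈/√M_C₃H₈) / Σ(n_i/√M_i)
= (3.29/√44.10) / (3.29/√44.10 + 4.27/√16.04) = 0.4954/(0.4954 + 1.066) = 0.317.

0.317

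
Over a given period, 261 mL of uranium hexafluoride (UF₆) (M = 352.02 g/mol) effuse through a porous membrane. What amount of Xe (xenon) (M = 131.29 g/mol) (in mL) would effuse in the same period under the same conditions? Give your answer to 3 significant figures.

427 mL

Since effusion rate ∝ 1/√M, rate_Xe/rate_UF₆ = √(M_UF₆/M_Xe) = √(352.02/131.29) = √2.681 = 1.637.
So the volume for Xe is 261 × 1.637 = 427 mL.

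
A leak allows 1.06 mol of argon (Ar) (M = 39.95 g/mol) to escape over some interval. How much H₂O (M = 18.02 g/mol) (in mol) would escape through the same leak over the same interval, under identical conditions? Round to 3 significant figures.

1.58 mol

From Graham's law, rate_H₂O/rate_Ar = √(M_Ar/M_H₂O) = √(39.95/18.02) = √2.217 = 1.489.
So the amount for H₂O is 1.06 × 1.489 = 1.58 mol.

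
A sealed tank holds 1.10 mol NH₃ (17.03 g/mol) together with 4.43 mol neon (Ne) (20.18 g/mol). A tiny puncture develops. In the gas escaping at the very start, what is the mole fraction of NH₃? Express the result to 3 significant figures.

Rate_i ∝ x_i/√M_i (Graham's law weighted by mole fraction), so the effusate composition follows n_i/√M_i.
Mole fraction of NH₃ in the effusate = (n_NH₃/√M_NH₃) / (n_NH₃/√M_NH₃ + n_Ne/√M_Ne)
= (1.10/√17.03) / (1.10/√17.03 + 4.43/√20.18) = 0.2666/(0.2666 + 0.9862) = 0.213.

0.213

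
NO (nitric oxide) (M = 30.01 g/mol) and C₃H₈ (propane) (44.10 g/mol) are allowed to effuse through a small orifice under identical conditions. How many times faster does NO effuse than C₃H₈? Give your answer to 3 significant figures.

1.21

Using Graham's law: rate_NO/rate_C₃H₈ = √(M_C₃H₈/M_NO) = √(44.10/30.01) = √1.470 = 1.21.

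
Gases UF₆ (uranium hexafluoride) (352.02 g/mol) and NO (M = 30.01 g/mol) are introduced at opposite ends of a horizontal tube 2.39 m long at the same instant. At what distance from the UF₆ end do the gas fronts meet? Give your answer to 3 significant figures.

In equal time, each gas travels a distance ∝ its rate ∝ 1/√M, so d_UF₆/d_NO = √(M_NO/M_UF₆) = √(30.01/352.02) = 0.2920.
With d_UF₆ + d_NO = 2.39 m, d_NO = 2.39/(1 + 0.2920) = 1.850 m.
d_UF₆ = 2.39 − 1.850 = 0.540 m.

0.540 m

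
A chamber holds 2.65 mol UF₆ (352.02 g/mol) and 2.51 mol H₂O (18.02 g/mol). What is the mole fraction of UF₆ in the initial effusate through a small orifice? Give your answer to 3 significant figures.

Each component's effusion rate ∝ (its partial pressure)·(1/√M) ∝ n_i/√M_i.
So x_UF₆ in the escaping gas = (n_UF₆/√M_UF₆) / Σ(n_i/√M_i)
= (2.65/√352.02) / (2.65/√352.02 + 2.51/√18.02) = 0.1412/(0.1412 + 0.5913) = 0.193.

0.193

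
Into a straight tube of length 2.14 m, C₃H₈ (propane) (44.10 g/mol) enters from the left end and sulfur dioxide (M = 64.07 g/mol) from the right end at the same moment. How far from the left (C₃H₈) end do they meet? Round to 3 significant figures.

The fronts meet when d_C₃H₈ + d_SO₂ = L with d_C₃H₈/d_SO₂ = √(M_SO₂/M_C₃H₈) (Graham's law). Here √(M_SO₂/M_C₃H₈) = √(64.07/44.10) = 1.205.
With d_C₃H₈ + d_SO₂ = 2.14 m, d_SO₂ = 2.14/(1 + 1.205) = 0.9704 m.
d_C₃H₈ = 2.14 − 0.9704 = 1.17 m.

1.17 m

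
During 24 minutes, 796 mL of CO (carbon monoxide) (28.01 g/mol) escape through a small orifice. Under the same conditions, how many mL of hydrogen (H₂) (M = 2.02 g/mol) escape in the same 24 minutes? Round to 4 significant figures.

Graham's law gives rate_H₂/rate_CO = √(M_CO/M_H₂) = √(28.01/2.02) = √13.87 = 3.724.
So the volume for H₂ is 796 × 3.724 = 2964 mL.

2964 mL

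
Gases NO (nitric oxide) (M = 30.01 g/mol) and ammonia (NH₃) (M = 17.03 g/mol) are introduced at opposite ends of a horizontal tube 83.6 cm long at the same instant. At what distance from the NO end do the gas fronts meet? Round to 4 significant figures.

Graham's law gives d_NO/d_NH₃ = rate_NO/rate_NH₃ = √(M_NH₃/M_NO) = √(17.03/30.01) = 0.7533.
With d_NO + d_NH₃ = 83.6 cm, d_NH₃ = 83.6/(1 + 0.7533) = 47.68 cm.
d_NO = 83.6 − 47.68 = 35.92 cm.

35.92 cm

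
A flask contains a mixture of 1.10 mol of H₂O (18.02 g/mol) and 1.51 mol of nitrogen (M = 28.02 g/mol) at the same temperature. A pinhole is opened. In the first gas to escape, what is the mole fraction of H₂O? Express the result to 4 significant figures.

Effusion rate of each component ∝ n_i/√M_i (partial pressure × 1/√M).
So x_H₂O in the escaping gas = (n_H₂O/√M_H₂O) / Σ(n_i/√M_i)
= (1.10/√18.02) / (1.10/√18.02 + 1.51/√28.02) = 0.2591/(0.2591 + 0.2853) = 0.4760.

0.4760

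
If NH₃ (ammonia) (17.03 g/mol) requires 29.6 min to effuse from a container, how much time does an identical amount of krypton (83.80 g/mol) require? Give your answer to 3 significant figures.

Using Graham's law: t_Kr/t_NH₃ = √(M_Kr/M_NH₃) = √(83.80/17.03) = √4.921 = 2.218.
So the time for Kr is 29.6 × 2.218 = 65.7 min.

65.7 min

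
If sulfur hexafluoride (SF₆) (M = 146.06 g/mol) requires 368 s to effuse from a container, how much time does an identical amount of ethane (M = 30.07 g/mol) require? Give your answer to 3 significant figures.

167 s

By Graham's law, t_C₂H₆/t_SF₆ = √(M_C₂H₆/M_SF₆) = √(30.07/146.06) = √0.2059 = 0.4537.
So the time for C₂H₆ is 368 × 0.4537 = 167 s.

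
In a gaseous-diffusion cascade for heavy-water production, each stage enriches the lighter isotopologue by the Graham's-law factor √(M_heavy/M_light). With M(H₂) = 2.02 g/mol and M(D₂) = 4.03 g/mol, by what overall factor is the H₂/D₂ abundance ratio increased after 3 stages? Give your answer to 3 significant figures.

2.82

The single-stage factor is √(M_heavy/M_light), so 3 stages give [√(4.03/2.02)]^3 = (4.03/2.02)^(3/2).
= 1.99505^(3/2) = 2.82.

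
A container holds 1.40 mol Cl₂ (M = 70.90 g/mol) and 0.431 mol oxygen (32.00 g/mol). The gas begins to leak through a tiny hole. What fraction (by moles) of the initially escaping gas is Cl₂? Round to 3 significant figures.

0.686

Rate_i ∝ x_i/√M_i (Graham's law weighted by mole fraction), so the effusate composition follows n_i/√M_i.
Mole fraction of Cl₂ in the effusate = (n_Cl₂/√M_Cl₂) / (n_Cl₂/√M_Cl₂ + n_O₂/√M_O₂)
= (1.40/√70.90) / (1.40/√70.90 + 0.431/√32.00) = 0.1663/(0.1663 + 0.07619) = 0.686.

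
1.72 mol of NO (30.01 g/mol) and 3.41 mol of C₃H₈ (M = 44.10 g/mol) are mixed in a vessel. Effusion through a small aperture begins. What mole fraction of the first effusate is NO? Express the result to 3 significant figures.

The effusion rate of species i is ∝ p_i/√M_i ∝ n_i/√M_i.
x_NO(eff) = (n_NO/√M_NO) / (n_NO/√M_NO + n_C₃H₈/√M_C₃H₈)
= (1.72/√30.01) / (1.72/√30.01 + 3.41/√44.10) = 0.3140/(0.3140 + 0.5135) = 0.379.

0.379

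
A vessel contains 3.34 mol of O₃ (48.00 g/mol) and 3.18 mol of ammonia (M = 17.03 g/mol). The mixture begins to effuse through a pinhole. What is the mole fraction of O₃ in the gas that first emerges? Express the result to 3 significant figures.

Effusion rate of each component ∝ n_i/√M_i (partial pressure × 1/√M).
So x_O₃ in the escaping gas = (n_O₃/√M_O₃) / Σ(n_i/√M_i)
= (3.34/√48.00) / (3.34/√48.00 + 3.18/√17.03) = 0.4821/(0.4821 + 0.7706) = 0.385.

0.385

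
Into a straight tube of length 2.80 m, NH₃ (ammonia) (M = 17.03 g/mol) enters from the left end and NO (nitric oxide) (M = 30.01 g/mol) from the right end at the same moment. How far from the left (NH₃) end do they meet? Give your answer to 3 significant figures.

Distances travelled in equal time are proportional to diffusion rates, so d_NH₃/d_NO = √(M_NO/M_NH₃) = √(30.01/17.03) = 1.327.
With d_NH₃ + d_NO = 2.80 m, d_NO = 2.80/(1 + 1.327) = 1.203 m.
d_NH₃ = 2.80 − 1.203 = 1.60 m.

1.60 m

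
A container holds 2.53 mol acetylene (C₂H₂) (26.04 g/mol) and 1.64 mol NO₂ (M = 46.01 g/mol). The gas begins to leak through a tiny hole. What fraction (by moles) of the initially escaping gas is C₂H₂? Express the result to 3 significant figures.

0.672

Rate_i ∝ x_i/√M_i (Graham's law weighted by mole fraction), so the effusate composition follows n_i/√M_i.
x_C₂H₂(eff) = (n_C₂H₂/√M_C₂H₂) / (n_C₂H₂/√M_C₂H₂ + n_NO₂/√M_NO₂)
= (2.53/√26.04) / (2.53/√26.04 + 1.64/√46.01) = 0.4958/(0.4958 + 0.2418) = 0.672.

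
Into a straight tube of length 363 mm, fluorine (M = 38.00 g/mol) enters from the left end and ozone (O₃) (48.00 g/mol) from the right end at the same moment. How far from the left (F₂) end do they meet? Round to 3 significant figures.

The fronts meet when d_F₂ + d_O₃ = L with d_F₂/d_O₃ = √(M_O₃/M_F₂) (Graham's law). Here √(M_O₃/M_F₂) = √(48.00/38.00) = 1.124.
With d_F₂ + d_O₃ = 363 mm, d_O₃ = 363/(1 + 1.124) = 170.9 mm.
d_F₂ = 363 − 170.9 = 192 mm.

192 mm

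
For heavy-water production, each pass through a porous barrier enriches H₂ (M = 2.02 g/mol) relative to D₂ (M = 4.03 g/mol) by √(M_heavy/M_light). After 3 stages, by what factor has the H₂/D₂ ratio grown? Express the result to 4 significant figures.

Each stage multiplies the ratio by α = √(4.03/2.02), so after 3 stages the overall factor is α^3 = (4.03/2.02)^(3/2).
= 1.99505^(3/2) = 2.818.

2.818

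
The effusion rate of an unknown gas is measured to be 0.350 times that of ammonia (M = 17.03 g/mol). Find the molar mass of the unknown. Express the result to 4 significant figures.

139.0 g/mol

From Graham's law, rate_X/rate_NH₃ = √(M_NH₃/M_X).
0.350 = √(17.03/M_X)
M_X = 17.03 / 0.350² = 17.03 / 0.1225 = 139.0 g/mol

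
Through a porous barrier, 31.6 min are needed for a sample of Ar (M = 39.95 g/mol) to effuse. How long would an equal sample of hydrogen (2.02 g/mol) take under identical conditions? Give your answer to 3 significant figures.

Since effusion rate ∝ 1/√M, t_H₂/t_Ar = √(M_H₂/M_Ar) = √(2.02/39.95) = √0.05056 = 0.2249.
So the time for H₂ is 31.6 × 0.2249 = 7.11 min.

7.11 min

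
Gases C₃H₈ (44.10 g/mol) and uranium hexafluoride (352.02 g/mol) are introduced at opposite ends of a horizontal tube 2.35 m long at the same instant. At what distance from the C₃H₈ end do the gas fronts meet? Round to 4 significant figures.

1.736 m

Distances travelled in equal time are proportional to diffusion rates, so d_C₃H₈/d_UF₆ = √(M_UF₆/M_C₃H₈) = √(352.02/44.10) = 2.825.
With d_C₃H₈ + d_UF₆ = 2.35 m, d_UF₆ = 2.35/(1 + 2.825) = 0.6143 m.
d_C₃H₈ = 2.35 − 0.6143 = 1.736 m.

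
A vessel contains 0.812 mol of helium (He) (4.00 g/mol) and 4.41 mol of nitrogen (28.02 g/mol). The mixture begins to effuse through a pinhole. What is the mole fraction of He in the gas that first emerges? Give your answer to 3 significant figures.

0.328

Each component's effusion rate ∝ (its partial pressure)·(1/√M) ∝ n_i/√M_i.
x_He(eff) = (n_He/√M_He) / (n_He/√M_He + n_N₂/√M_N₂)
= (0.812/√4.00) / (0.812/√4.00 + 4.41/√28.02) = 0.4060/(0.4060 + 0.8331) = 0.328.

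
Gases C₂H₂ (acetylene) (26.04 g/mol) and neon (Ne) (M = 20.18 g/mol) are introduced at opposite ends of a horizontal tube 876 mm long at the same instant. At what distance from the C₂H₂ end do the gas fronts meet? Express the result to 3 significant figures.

410 mm

Distances travelled in equal time are proportional to diffusion rates, so d_C₂H₂/d_Ne = √(M_Ne/M_C₂H₂) = √(20.18/26.04) = 0.8803.
With d_C₂H₂ + d_Ne = 876 mm, d_Ne = 876/(1 + 0.8803) = 465.9 mm.
d_C₂H₂ = 876 − 465.9 = 410 mm.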